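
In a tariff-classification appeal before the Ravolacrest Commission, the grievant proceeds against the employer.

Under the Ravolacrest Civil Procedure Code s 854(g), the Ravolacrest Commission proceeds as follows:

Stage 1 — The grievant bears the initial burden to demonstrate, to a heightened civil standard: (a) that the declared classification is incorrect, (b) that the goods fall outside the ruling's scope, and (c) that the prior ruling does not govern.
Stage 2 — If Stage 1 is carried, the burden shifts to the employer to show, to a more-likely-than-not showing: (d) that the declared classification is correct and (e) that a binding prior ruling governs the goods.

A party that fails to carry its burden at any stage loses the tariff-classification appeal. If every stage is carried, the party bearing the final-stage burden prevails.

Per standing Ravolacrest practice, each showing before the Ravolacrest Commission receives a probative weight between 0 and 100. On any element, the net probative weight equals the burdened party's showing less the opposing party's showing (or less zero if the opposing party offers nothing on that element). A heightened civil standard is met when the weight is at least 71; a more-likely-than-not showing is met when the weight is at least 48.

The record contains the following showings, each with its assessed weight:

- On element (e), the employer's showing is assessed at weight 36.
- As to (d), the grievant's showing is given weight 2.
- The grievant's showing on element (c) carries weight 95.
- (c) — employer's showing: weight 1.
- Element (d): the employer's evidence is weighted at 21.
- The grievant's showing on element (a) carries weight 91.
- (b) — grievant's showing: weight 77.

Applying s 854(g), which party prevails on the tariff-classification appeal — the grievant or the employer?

grievant

Stage 1 — burden on grievant; standard: a heightened civil standard (weight is at least 71).
    (a): 91 ≥ 71 [met]
    (b): 77 ≥ 71 [met]
    (c): 95 − 1 = 94 ≥ 71 [met]
  All elements met. The burden passes to the employer.
Stage 2 — burden on employer; standard: a more-likely-than-not showing (weight is at least 48).
    (d): 21 − 2 = 19 < 48 [not met]
    (e): 36 < 48 [not met]
  The employer does not carry Stage 2.
The grievant prevails.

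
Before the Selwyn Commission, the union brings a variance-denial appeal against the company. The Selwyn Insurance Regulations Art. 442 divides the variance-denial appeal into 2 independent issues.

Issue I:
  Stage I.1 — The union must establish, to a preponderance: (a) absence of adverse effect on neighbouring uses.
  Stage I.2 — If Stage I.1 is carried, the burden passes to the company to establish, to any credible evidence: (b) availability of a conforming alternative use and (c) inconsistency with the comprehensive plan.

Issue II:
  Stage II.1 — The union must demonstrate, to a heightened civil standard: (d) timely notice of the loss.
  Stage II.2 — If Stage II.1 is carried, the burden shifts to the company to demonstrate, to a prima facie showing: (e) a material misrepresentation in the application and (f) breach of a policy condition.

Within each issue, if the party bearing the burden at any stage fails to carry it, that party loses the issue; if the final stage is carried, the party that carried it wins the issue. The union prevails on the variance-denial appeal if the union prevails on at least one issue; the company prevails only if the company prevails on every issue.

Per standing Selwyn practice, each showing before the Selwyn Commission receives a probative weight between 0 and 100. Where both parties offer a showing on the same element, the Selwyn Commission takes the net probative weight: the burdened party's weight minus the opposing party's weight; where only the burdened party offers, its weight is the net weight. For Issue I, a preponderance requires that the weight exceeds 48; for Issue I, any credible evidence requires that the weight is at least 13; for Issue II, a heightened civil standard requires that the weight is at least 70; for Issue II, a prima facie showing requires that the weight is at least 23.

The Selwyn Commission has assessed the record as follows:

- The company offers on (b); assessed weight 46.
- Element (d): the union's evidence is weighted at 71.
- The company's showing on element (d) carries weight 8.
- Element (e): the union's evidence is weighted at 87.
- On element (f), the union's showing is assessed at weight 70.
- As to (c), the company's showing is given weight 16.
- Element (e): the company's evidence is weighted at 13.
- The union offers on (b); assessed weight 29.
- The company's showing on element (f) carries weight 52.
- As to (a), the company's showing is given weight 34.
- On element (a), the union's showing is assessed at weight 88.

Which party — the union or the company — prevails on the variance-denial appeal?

— Issue I —
Stage I.1 — burden on union; standard: a preponderance (weight exceeds 48).
    (a): 88 − 34 = 54 > 48 [met]
  Stage I.1 is satisfied; the onus moves to the company.
Stage I.2 — burden on company; standard: any credible evidence (weight is at least 13).
    (b): 46 − 29 = 17 ≥ 13 [met]
    (c): 16 ≥ 13 [met]
  The company carries the last stage.
With every stage satisfied, the company prevails on this issue.
— Issue II —
At Stage II.1 the union must meet a heightened civil standard (weight is at least 70): on (d) the weight is 71 less the opposing 8 gives net 63, < 70, so (d) does not meet the standard.
  The union does not carry Stage II.1.
The analysis ends at Stage II.1; the company prevails on this issue.
Per-issue: Issue I → company; Issue II → company. The union must prevail on at least one issue; overall, the company prevails.

company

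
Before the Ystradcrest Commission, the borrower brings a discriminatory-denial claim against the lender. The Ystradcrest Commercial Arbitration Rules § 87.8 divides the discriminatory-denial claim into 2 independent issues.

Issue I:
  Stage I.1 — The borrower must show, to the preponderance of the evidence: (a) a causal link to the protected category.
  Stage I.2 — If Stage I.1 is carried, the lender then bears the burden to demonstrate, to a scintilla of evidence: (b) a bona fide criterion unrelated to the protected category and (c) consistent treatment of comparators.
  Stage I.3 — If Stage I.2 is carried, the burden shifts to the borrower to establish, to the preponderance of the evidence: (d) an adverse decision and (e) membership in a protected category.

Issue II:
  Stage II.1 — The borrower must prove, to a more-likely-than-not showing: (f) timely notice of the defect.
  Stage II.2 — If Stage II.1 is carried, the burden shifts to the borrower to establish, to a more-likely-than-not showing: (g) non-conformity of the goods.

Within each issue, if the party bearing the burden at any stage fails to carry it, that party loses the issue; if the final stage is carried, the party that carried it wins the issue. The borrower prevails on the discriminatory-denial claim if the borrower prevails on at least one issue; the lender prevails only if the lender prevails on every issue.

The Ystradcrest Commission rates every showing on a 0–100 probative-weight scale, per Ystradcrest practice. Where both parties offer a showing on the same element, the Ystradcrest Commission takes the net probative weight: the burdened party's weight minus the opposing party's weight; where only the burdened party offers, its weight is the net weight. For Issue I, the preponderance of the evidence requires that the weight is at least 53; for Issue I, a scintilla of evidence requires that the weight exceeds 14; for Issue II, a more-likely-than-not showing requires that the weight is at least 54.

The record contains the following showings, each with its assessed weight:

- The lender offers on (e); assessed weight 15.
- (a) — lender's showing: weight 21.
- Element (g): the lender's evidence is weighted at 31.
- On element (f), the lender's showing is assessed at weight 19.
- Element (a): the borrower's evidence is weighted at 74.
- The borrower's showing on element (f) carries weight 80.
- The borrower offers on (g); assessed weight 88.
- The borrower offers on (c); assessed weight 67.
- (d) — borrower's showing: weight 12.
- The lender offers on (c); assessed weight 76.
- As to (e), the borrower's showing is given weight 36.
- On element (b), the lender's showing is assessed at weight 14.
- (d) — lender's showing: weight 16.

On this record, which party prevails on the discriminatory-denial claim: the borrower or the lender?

— Issue I —
Stage I.1 (borrower, the preponderance of the evidence, weight is at least 53): (a) net 74−21=53 ≥ 53 — meets.
  All elements met. The burden passes to the lender.
Stage I.2 (lender, a scintilla of evidence, weight exceeds 14): (b) 14 ≤ 14 — fails; (c) net 76−67=9 ≤ 14 — fails.
  Not every element is met, so the lender fails to carry Stage I.2.
So the borrower prevails on this issue.
— Issue II —
Stage II.1 — burden on borrower; standard: a more-likely-than-not showing (weight is at least 54).
    (f): 80 − 19 = 61 ≥ 54 [met]
  Stage II.1 is satisfied; the borrower continues to bear the burden.
Stage II.2 — burden on borrower; standard: a more-likely-than-not showing (weight is at least 54).
    (g): 88 − 31 = 57 ≥ 54 [met]
  All elements met at the final stage.
With every stage satisfied, the borrower prevails on this issue.
Per-issue: Issue I → borrower; Issue II → borrower. The borrower must prevail on at least one issue; overall, the borrower prevails.

borrower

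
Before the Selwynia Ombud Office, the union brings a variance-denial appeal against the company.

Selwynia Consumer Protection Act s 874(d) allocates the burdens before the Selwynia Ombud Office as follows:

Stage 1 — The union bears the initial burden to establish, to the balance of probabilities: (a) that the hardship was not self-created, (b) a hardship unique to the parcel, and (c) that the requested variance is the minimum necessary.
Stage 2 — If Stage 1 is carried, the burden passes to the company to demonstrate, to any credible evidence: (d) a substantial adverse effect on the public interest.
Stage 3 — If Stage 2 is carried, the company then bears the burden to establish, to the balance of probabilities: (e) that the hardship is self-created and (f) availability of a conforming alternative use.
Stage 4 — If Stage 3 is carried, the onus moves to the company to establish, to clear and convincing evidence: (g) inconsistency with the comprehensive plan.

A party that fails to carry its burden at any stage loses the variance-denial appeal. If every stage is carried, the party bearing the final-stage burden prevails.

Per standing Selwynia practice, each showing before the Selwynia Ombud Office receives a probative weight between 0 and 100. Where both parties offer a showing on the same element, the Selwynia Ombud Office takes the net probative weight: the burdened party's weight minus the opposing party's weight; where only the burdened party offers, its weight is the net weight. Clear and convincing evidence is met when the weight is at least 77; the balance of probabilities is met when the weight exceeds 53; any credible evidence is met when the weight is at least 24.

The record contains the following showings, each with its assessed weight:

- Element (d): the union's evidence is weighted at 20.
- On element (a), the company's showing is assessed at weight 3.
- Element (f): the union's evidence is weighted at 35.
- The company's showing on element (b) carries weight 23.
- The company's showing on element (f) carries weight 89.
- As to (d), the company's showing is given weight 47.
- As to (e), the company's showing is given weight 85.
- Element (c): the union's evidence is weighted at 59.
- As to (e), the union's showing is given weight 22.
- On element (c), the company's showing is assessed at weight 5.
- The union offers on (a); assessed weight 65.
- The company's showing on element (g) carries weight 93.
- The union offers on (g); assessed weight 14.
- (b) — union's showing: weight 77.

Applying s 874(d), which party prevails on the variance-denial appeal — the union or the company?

company

Stage 1 (union, the balance of probabilities, weight exceeds 53): (a) net 65−3=62 > 53 — meets; (b) net 77−23=54 > 53 — meets; (c) net 59−5=54 > 53 — meets.
  Stage 1 carried; the burden shifts to the company.
Stage 2 (company, any credible evidence, weight is at least 24): (d) net 47−20=27 ≥ 24 — meets.
  All elements met. The company retains the burden for Stage 3.
Stage 3 (company, the balance of probabilities, weight exceeds 53): (e) net 85−22=63 > 53 — meets; (f) net 89−35=54 > 53 — meets.
  Stage 3 carried; the burden remains with the company.
Stage 4 (company, clear and convincing evidence, weight is at least 77): (g) net 93−14=79 ≥ 77 — meets.
  All elements met at the final stage.
With every stage satisfied, the company prevails.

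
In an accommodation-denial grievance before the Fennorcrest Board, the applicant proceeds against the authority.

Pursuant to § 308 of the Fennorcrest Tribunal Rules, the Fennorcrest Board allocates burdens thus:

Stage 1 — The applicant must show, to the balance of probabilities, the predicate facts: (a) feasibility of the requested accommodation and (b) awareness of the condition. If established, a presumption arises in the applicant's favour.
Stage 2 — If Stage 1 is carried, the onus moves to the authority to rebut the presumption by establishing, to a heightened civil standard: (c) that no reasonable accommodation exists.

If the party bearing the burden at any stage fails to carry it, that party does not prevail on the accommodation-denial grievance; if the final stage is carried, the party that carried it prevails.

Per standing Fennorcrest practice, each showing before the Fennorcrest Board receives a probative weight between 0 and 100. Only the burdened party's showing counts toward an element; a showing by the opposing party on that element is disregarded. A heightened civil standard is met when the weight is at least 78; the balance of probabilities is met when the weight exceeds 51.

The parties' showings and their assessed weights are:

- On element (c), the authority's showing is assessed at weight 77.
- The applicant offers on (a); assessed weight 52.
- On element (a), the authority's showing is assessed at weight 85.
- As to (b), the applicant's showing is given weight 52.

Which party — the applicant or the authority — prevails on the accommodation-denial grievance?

applicant

Stage 1 — burden on applicant; standard: the balance of probabilities (weight exceeds 51).
    (a): 52 (authority's 85 disregarded) > 51 [met]
    (b): 52 > 51 [met]
  The applicant carries Stage 1; the authority now bears the burden.
Stage 2 — burden on authority; standard: a heightened civil standard (weight is at least 78).
    (c): 77 < 78 [not met]
  Stage 2 not carried; the authority fails its burden.
The analysis ends at Stage 2; the applicant prevails.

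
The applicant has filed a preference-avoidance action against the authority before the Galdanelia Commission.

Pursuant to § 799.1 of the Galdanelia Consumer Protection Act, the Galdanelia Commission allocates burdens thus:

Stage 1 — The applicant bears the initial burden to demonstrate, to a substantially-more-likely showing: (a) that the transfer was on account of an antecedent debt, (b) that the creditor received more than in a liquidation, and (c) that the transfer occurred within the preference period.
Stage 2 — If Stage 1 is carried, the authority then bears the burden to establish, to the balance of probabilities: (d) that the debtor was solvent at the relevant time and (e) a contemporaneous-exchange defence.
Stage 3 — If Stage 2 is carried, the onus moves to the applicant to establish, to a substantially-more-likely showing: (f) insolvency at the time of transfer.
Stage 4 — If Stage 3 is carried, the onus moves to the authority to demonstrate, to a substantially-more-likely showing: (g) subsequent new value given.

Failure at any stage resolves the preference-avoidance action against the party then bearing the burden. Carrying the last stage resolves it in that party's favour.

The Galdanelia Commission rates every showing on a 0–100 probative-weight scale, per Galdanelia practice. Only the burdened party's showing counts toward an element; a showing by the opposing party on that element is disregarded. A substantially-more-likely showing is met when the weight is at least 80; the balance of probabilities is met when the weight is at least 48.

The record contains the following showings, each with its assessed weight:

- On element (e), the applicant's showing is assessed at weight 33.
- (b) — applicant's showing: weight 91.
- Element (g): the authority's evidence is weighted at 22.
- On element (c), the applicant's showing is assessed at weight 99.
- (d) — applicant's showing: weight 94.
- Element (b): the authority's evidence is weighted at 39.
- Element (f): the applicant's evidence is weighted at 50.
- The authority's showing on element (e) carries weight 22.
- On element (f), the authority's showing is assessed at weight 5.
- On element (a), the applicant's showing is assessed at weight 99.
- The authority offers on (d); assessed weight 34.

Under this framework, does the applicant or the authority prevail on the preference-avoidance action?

At Stage 1 the applicant must meet a substantially-more-likely showing (weight is at least 80): on (a) the weight is 99, ≥ 80, so (a) meets the standard; on (b) the weight is 91 (the authority's 39 is given no effect), ≥ 80, so (b) meets the standard; on (c) the weight is 99, which does reach 80, so (c) meets the standard.
  All elements met. The burden passes to the authority.
At Stage 2 the authority must meet the balance of probabilities (weight is at least 48): on (d) the weight is 34 (the applicant's 94 is given no effect), < 48, so (d) does not meet the standard; on (e) the weight is 22 (the applicant's 33 is given no effect), < 48, so (e) does not meet the standard.
  Not every element is met, so the authority fails to carry Stage 2.
The applicant prevails.

applicant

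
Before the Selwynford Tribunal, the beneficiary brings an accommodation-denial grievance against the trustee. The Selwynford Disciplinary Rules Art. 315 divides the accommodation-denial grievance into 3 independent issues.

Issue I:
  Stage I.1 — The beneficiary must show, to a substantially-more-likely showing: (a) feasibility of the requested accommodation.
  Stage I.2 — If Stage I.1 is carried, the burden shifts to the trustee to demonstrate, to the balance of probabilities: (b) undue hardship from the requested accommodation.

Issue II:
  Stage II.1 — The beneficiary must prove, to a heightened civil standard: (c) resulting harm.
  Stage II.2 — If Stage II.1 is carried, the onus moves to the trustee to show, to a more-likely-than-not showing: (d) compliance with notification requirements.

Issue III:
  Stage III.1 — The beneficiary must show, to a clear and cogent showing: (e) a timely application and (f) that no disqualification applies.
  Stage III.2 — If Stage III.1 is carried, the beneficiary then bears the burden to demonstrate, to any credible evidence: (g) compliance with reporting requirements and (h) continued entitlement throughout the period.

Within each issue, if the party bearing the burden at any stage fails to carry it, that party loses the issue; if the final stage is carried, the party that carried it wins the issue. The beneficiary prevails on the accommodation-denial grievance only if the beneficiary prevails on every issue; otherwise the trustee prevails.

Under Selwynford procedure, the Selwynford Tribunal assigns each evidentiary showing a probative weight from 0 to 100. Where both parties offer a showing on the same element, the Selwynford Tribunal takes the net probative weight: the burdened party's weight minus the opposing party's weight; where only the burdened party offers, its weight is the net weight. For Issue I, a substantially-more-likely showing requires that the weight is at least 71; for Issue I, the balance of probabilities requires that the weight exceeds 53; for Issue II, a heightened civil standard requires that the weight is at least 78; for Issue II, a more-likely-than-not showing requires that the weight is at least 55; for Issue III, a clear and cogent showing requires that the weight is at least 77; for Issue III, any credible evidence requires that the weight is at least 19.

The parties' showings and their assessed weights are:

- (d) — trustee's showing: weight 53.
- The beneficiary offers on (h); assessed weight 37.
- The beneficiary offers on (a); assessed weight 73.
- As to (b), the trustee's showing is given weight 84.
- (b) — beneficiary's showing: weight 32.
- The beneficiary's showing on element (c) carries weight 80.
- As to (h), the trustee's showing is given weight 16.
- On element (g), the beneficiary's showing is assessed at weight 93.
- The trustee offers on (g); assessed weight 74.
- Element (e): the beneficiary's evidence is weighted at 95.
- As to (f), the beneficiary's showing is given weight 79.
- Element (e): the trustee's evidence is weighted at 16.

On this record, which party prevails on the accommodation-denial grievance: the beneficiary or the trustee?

beneficiary

— Issue I —
Stage I.1 (beneficiary, a substantially-more-likely showing, weight is at least 71): (a) 73 ≥ 71 — meets.
  Stage I.1 carried; the burden shifts to the trustee.
Stage I.2 (trustee, the balance of probabilities, weight exceeds 53): (b) net 84−32=52 ≤ 53 — fails.
  Stage I.2 not carried; the trustee fails its burden.
So the beneficiary prevails on this issue.
— Issue II —
At Stage II.1 the beneficiary must meet a heightened civil standard (weight is at least 78): on (c) the weight is 80, which does reach 78, so (c) meets the standard.
  The beneficiary carries Stage II.1; the trustee now bears the burden.
At Stage II.2 the trustee must meet a more-likely-than-not showing (weight is at least 55): on (d) the weight is 53, < 55, so (d) does not meet the standard.
  The trustee does not carry Stage II.2.
The analysis ends at Stage II.2; the beneficiary prevails on this issue.
— Issue III —
Stage III.1 (beneficiary, a clear and cogent showing, weight is at least 77): (e) net 95−16=79 ≥ 77 — meets; (f) 79 ≥ 77 — meets.
  All elements met. The beneficiary retains the burden for Stage III.2.
Stage III.2 (beneficiary, any credible evidence, weight is at least 19): (g) net 93−74=19 ≥ 19 — meets; (h) net 37−16=21 ≥ 19 — meets.
  Stage III.2 carried; the final stage is satisfied.
Every stage carried; the beneficiary prevails on this issue.
Per-issue: Issue I → beneficiary; Issue II → beneficiary; Issue III → beneficiary. The beneficiary must prevail on every issue; overall, the beneficiary prevails.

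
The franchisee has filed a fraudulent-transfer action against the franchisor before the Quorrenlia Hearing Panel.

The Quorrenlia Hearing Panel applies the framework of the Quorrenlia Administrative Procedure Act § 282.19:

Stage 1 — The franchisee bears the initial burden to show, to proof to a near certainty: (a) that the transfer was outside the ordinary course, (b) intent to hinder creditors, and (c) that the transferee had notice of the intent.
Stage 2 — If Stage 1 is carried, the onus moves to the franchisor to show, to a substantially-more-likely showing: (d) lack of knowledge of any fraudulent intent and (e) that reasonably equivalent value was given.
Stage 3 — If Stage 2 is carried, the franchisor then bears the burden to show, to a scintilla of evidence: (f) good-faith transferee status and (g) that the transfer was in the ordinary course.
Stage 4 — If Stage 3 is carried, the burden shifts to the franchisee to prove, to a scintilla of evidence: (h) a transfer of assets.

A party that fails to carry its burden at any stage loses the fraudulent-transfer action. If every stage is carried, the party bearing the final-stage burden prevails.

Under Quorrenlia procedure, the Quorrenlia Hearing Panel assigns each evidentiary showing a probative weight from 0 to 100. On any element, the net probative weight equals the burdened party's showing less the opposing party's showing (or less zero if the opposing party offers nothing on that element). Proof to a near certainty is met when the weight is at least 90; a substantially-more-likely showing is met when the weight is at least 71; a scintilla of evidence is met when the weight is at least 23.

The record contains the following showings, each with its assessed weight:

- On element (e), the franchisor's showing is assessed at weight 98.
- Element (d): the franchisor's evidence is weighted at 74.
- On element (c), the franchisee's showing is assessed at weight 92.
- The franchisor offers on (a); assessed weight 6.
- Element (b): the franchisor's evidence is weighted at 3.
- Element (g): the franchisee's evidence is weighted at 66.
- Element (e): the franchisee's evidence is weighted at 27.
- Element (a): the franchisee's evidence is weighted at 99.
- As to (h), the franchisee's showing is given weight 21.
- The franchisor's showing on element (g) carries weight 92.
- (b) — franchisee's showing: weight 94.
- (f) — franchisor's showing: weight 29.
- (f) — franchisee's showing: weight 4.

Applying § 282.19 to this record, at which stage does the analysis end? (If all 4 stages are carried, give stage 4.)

Stage 1 (franchisee, proof to a near certainty, weight is at least 90): (a) net 99−6=93 ≥ 90 — meets; (b) net 94−3=91 ≥ 90 — meets; (c) 92 ≥ 90 — meets.
  The franchisee carries Stage 1; the franchisor now bears the burden.
Stage 2 (franchisor, a substantially-more-likely showing, weight is at least 71): (d) 74 ≥ 71 — meets; (e) net 98−27=71 ≥ 71 — meets.
  All elements met. The franchisor retains the burden for Stage 3.
Stage 3 (franchisor, a scintilla of evidence, weight is at least 23): (f) net 29−4=25 ≥ 23 — meets; (g) net 92−66=26 ≥ 23 — meets.
  Stage 3 is satisfied; the onus moves to the franchisee.
Stage 4 (franchisee, a scintilla of evidence, weight is at least 23): (h) 21 < 23 — fails.
  Not every element is met, so the franchisee fails to carry Stage 4.
The franchisor prevails.

stage 4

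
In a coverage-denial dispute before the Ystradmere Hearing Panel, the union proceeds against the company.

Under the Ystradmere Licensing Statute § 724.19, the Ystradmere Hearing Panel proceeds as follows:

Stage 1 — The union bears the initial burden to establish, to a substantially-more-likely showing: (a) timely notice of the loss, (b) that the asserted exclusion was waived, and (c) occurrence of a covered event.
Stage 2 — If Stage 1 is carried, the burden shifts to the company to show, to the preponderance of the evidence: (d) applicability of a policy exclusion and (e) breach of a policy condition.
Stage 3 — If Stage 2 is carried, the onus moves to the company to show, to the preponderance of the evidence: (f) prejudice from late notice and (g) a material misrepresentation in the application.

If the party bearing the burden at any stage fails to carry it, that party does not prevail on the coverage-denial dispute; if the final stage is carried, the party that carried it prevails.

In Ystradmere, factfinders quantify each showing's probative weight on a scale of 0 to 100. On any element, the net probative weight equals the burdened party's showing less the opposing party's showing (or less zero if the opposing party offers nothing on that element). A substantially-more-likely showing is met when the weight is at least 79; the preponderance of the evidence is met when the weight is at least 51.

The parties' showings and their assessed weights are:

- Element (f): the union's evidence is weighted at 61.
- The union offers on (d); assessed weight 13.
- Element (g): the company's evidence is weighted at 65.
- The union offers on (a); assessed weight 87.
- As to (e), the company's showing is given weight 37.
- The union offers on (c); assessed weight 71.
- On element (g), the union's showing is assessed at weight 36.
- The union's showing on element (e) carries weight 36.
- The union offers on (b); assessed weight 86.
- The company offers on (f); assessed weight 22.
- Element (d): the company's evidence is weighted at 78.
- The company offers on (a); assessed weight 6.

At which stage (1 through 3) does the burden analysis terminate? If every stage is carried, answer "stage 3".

stage 1

Stage 1 (union, a substantially-more-likely showing, weight is at least 79): (a) net 87−6=81 ≥ 79 — meets; (b) 86 ≥ 79 — meets; (c) 71 < 79 — fails.
  The union does not carry Stage 1.
The analysis ends at Stage 1; the company prevails.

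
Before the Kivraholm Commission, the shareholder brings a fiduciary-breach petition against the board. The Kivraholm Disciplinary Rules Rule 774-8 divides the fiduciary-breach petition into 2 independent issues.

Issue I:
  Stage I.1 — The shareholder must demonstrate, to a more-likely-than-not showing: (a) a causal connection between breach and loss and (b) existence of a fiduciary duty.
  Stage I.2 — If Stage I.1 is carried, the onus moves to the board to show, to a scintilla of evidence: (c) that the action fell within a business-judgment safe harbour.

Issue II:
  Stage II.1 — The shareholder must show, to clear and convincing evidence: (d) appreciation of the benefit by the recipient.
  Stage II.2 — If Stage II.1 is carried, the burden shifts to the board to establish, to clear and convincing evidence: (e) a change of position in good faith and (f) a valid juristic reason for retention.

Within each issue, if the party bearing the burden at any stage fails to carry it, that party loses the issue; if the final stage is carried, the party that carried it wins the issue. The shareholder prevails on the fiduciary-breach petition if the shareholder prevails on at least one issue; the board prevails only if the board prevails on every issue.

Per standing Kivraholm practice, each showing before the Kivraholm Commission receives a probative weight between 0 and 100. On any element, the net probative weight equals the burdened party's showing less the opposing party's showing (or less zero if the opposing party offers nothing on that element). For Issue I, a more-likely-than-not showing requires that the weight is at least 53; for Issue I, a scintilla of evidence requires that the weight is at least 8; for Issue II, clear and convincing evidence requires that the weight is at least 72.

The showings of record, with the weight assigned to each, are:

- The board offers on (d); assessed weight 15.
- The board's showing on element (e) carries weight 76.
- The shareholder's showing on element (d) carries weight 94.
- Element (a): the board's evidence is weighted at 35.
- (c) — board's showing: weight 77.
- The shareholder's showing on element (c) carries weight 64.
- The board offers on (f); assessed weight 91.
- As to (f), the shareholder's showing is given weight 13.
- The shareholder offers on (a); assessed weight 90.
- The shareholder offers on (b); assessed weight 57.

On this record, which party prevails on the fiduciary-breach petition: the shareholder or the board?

— Issue I —
Stage I.1 — burden on shareholder; standard: a more-likely-than-not showing (weight is at least 53).
    (a): 90 − 35 = 55 ≥ 53 [met]
    (b): 57 ≥ 53 [met]
  Stage I.1 is satisfied; the onus moves to the board.
Stage I.2 — burden on board; standard: a scintilla of evidence (weight is at least 8).
    (c): 77 − 64 = 13 ≥ 8 [met]
  The board carries the last stage.
With every stage satisfied, the board prevails on this issue.
— Issue II —
Stage II.1 — burden on shareholder; standard: clear and convincing evidence (weight is at least 72).
    (d): 94 − 15 = 79 ≥ 72 [met]
  Stage II.1 is satisfied; the onus moves to the board.
Stage II.2 — burden on board; standard: clear and convincing evidence (weight is at least 72).
    (e): 76 ≥ 72 [met]
    (f): 91 − 13 = 78 ≥ 72 [met]
  All elements met at the final stage.
All stages carried — the board prevails on this issue.
Per-issue: Issue I → board; Issue II → board. The shareholder must prevail on at least one issue; overall, the board prevails.

board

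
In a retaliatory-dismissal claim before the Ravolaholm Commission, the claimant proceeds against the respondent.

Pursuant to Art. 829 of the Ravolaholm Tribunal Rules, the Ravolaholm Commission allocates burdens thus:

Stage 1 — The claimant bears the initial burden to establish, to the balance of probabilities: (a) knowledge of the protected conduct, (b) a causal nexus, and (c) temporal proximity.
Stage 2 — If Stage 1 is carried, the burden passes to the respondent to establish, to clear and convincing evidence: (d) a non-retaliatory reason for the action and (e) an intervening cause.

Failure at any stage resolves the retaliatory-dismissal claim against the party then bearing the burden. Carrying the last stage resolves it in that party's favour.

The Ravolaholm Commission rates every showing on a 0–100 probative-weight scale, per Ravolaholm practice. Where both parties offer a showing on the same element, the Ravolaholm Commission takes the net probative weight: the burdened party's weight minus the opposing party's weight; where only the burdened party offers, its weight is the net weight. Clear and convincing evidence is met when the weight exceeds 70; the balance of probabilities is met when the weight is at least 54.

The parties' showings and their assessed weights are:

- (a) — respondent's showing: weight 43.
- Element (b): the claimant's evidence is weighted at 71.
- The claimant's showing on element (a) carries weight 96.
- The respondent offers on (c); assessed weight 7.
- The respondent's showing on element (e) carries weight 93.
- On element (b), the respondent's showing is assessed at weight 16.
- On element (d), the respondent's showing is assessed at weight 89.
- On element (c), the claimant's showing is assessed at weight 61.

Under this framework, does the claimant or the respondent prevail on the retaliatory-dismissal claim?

At Stage 1 the claimant must meet the balance of probabilities (weight is at least 54): on (a) the weight is 96 less the opposing 43 gives net 53, < 54, so (a) does not meet the standard; on (b) the weight is 71 less the opposing 16 gives net 55, ≥ 54, so (b) meets the standard; on (c) the weight is 61 less the opposing 7 gives net 54, ≥ 54, so (c) meets the standard.
  Stage 1 not carried; the claimant fails its burden.
The analysis ends at Stage 1; the respondent prevails.

respondent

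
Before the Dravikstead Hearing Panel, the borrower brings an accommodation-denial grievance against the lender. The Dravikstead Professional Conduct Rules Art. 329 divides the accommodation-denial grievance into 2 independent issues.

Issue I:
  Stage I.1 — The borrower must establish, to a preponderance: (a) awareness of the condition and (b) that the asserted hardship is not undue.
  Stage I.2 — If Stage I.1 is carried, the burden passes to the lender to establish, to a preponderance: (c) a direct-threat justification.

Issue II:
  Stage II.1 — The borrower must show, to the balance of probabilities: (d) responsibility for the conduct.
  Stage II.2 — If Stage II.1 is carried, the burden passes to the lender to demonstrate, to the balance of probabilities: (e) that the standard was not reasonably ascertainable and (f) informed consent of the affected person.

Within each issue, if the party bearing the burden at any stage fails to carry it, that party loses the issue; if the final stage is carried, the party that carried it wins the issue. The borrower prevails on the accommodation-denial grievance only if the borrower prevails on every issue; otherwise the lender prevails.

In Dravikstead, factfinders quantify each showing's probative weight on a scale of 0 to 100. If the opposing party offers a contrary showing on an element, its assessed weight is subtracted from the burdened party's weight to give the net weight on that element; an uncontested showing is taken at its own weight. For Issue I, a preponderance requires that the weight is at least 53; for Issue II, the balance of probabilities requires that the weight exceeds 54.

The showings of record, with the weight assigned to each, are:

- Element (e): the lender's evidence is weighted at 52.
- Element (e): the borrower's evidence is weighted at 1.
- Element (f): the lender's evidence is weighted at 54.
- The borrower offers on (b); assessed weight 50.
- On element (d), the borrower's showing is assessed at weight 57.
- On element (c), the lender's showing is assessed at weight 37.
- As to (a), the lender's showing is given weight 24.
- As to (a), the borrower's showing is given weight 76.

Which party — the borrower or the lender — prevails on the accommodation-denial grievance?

lender

— Issue I —
Stage I.1 (borrower, a preponderance, weight is at least 53): (a) net 76−24=52 < 53 — fails; (b) 50 < 53 — fails.
  The borrower does not carry Stage I.1.
The analysis ends at Stage I.1; the lender prevails on this issue.
— Issue II —
At Stage II.1 the borrower must meet the balance of probabilities (weight exceeds 54): on (d) the weight is 57, which does exceed 54, so (d) meets the standard.
  Stage II.1 is satisfied; the onus moves to the lender.
At Stage II.2 the lender must meet the balance of probabilities (weight exceeds 54): on (e) the weight is 52 less the opposing 1 gives net 51, ≤ 54, so (e) does not meet the standard; on (f) the weight is 54, ≤ 54, so (f) does not meet the standard.
  The lender does not carry Stage II.2.
The borrower prevails on this issue.
Per-issue: Issue I → lender; Issue II → borrower. The borrower must prevail on every issue; overall, the lender prevails.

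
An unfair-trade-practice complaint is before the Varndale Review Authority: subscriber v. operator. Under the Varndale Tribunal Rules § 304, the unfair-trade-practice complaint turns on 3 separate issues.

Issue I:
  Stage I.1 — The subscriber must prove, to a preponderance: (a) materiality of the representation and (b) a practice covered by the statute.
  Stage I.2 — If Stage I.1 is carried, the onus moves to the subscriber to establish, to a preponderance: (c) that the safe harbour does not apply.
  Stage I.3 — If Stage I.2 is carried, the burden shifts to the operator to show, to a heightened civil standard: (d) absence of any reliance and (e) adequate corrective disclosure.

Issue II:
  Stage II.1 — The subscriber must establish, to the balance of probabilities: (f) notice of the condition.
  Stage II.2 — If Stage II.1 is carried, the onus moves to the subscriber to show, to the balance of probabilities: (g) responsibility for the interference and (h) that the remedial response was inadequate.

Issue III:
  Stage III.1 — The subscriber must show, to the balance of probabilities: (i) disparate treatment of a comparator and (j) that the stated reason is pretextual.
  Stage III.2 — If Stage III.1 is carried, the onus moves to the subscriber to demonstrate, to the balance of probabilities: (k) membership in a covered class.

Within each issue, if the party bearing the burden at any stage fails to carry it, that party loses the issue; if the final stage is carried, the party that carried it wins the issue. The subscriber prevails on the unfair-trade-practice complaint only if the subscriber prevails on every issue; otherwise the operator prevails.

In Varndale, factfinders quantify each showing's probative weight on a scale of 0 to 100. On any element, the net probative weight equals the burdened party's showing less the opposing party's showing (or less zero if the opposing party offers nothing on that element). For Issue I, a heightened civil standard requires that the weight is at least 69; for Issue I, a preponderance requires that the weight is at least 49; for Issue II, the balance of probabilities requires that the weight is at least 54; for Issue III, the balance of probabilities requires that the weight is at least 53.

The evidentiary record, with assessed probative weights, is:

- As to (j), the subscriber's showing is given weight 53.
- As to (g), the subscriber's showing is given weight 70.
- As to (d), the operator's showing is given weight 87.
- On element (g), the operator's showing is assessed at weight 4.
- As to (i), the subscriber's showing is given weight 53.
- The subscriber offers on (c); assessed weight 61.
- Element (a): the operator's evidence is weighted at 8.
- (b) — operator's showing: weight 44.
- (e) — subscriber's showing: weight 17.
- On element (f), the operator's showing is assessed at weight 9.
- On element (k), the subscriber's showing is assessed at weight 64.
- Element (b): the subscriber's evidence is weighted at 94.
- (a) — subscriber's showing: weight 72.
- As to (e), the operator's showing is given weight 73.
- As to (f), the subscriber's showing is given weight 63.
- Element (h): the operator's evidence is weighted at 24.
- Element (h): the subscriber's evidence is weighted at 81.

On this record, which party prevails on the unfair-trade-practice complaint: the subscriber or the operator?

— Issue I —
At Stage I.1 the subscriber must meet a preponderance (weight is at least 49): on (a) the weight is 72 less the opposing 8 gives net 64, which does reach 49, so (a) meets the standard; on (b) the weight is 94 less the opposing 44 gives net 50, which does reach 49, so (b) meets the standard.
  All elements met. The subscriber retains the burden for Stage I.2.
At Stage I.2 the subscriber must meet a preponderance (weight is at least 49): on (c) the weight is 61, ≥ 49, so (c) meets the standard.
  The subscriber carries Stage I.2; the operator now bears the burden.
At Stage I.3 the operator must meet a heightened civil standard (weight is at least 69): on (d) the weight is 87, which does reach 69, so (d) meets the standard; on (e) the weight is 73 less the opposing 17 gives net 56, which does not reach 69, so (e) does not meet the standard.
  The operator does not carry Stage I.3.
The subscriber prevails on this issue.
— Issue II —
Stage II.1 (subscriber, the balance of probabilities, weight is at least 54): (f) net 63−9=54 ≥ 54 — meets.
  All elements met. The subscriber retains the burden for Stage II.2.
Stage II.2 (subscriber, the balance of probabilities, weight is at least 54): (g) net 70−4=66 ≥ 54 — meets; (h) net 81−24=57 ≥ 54 — meets.
  Stage II.2 carried; the final stage is satisfied.
Every stage carried; the subscriber prevails on this issue.
— Issue III —
Stage III.1 (subscriber, the balance of probabilities, weight is at least 53): (i) 53 ≥ 53 — meets; (j) 53 ≥ 53 — meets.
  All elements met. The subscriber retains the burden for Stage III.2.
Stage III.2 (subscriber, the balance of probabilities, weight is at least 53): (k) 64 ≥ 53 — meets.
  All elements met at the final stage.
All stages carried — the subscriber prevails on this issue.
Per-issue: Issue I → subscriber; Issue II → subscriber; Issue III → subscriber. The subscriber must prevail on every issue; overall, the subscriber prevails.

subscriber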